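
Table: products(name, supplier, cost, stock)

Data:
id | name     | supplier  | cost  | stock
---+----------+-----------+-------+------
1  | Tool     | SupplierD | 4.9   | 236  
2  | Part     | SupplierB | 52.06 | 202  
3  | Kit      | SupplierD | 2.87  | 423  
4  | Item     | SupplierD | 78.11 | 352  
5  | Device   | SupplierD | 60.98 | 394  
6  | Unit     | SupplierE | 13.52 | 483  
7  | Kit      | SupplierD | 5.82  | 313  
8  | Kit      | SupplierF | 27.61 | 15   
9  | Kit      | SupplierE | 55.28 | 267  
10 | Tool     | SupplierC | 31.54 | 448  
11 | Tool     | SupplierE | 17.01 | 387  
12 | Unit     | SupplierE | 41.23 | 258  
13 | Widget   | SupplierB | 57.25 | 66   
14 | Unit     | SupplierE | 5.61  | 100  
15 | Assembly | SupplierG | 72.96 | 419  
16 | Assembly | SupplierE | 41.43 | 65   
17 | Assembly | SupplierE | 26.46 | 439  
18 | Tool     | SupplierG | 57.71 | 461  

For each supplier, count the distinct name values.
SELECT supplier, COUNT(DISTINCT name)
FROM products
GROUP BY supplier

Result:
  SupplierB: 2 distinct
  SupplierC: 1 distinct
  SupplierD: 4 distinct
  SupplierE: 4 distinct
  SupplierF: 1 distinct
  SupplierG: 2 distinct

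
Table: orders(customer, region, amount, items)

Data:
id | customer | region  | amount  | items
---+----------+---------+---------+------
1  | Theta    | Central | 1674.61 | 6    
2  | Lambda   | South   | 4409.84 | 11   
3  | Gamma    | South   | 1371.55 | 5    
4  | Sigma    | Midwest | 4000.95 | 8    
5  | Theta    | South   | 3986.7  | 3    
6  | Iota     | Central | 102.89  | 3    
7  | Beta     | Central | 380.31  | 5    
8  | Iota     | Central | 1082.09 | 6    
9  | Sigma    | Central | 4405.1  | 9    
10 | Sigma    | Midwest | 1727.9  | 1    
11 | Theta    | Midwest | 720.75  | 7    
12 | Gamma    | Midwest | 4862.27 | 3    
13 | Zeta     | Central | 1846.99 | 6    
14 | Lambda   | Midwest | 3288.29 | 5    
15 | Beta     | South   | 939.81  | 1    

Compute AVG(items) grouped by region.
SELECT region, AVG(items) as result
FROM orders
GROUP BY region

Result:
  Central: 5.83
  Midwest: 4.80
  South: 5.00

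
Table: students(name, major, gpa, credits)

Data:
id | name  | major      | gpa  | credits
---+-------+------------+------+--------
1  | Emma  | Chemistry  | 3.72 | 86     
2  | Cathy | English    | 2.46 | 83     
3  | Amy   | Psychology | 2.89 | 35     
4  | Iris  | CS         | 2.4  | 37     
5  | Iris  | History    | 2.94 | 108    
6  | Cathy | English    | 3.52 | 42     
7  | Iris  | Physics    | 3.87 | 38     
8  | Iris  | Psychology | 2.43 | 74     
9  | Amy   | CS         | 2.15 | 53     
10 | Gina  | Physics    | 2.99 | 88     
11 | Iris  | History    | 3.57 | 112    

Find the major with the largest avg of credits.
SELECT major, AVG(credits) as val
FROM students
GROUP BY major
ORDER BY val DESC
LIMIT 1

Result: History with avg(credits) = 110.00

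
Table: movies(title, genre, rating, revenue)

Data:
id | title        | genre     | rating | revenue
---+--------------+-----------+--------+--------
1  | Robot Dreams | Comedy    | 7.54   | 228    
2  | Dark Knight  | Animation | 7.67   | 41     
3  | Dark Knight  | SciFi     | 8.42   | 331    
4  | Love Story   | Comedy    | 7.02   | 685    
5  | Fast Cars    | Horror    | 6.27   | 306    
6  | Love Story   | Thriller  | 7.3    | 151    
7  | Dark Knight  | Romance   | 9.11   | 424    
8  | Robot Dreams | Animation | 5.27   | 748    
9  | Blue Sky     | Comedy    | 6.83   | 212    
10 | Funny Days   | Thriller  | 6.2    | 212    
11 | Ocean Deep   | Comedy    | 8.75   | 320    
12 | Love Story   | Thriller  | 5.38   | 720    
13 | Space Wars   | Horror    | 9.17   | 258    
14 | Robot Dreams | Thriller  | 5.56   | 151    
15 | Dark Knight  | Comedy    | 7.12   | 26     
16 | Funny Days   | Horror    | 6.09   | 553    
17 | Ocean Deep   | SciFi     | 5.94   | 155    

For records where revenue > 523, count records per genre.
SELECT genre, COUNT(*)
FROM movies
WHERE revenue > 523
GROUP BY genre

Note: WHERE filters rows before grouping.

Result:
  Animation: 1
  Comedy: 1
  Horror: 1
  Thriller: 1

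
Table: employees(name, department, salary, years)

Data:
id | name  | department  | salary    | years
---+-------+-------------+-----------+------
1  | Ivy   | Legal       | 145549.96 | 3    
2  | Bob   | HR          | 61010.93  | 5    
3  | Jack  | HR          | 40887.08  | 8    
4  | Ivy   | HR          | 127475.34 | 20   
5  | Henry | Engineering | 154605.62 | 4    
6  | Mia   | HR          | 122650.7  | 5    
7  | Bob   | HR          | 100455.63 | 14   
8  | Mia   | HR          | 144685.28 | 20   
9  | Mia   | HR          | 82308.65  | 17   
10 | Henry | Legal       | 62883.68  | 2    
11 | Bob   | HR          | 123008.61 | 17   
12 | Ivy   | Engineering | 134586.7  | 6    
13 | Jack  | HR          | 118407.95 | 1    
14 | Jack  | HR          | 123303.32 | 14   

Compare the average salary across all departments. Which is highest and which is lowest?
SELECT department, AVG(salary)
FROM employees
GROUP BY department
ORDER BY AVG(salary)

All groups:
  Legal: 104216.82
  HR: 104419.35
  Engineering: 144596.16

Highest: Engineering (144596.16)
Lowest: Legal (104216.82)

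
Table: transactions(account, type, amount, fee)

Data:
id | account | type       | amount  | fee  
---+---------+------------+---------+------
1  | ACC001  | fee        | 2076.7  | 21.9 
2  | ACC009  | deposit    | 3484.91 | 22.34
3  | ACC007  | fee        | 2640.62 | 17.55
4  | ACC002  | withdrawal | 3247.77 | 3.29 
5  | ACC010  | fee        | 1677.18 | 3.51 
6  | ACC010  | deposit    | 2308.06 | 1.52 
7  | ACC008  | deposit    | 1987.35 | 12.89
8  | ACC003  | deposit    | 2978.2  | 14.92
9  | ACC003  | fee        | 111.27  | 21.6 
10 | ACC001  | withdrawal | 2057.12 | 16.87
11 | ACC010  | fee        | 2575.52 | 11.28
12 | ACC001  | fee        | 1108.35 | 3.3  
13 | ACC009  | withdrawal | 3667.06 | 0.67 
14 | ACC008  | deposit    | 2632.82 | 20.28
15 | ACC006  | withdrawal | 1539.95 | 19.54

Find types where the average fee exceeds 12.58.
SELECT type, AVG(fee)
FROM transactions
GROUP BY type
HAVING AVG(fee) > 12.58

Result:
  deposit: avg=14.39
  fee: avg=13.19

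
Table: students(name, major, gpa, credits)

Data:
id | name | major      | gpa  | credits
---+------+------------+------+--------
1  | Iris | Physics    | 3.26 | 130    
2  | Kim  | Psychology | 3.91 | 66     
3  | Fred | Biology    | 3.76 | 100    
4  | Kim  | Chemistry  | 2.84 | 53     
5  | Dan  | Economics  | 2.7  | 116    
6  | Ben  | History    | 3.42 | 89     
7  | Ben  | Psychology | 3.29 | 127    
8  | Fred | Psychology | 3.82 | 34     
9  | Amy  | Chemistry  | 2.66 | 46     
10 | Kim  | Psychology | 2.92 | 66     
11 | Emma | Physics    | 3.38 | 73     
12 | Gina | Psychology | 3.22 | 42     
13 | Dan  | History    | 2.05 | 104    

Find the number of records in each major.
SELECT major, COUNT(*) as count
FROM students
GROUP BY major

Result:
  Biology: 1
  Chemistry: 2
  Economics: 1
  History: 2
  Physics: 2
  Psychology: 5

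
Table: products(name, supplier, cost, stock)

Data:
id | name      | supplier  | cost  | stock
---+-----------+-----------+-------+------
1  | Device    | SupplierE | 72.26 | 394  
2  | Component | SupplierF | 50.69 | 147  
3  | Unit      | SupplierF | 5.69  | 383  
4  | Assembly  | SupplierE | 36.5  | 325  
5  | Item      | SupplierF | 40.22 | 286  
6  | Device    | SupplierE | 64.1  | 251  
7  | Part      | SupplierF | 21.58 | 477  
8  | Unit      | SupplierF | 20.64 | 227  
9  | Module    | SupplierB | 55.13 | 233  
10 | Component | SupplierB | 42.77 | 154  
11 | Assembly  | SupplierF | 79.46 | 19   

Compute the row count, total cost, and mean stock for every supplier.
SELECT supplier,
       COUNT(*) as cnt,
       SUM(cost) as total_cost,
       AVG(stock) as avg_stock
FROM products
GROUP BY supplier

Result:
  SupplierB: 2 records, 97.90 total cost, 193.50 avg stock
  SupplierE: 3 records, 172.86 total cost, 323.33 avg stock
  SupplierF: 6 records, 218.28 total cost, 256.50 avg stock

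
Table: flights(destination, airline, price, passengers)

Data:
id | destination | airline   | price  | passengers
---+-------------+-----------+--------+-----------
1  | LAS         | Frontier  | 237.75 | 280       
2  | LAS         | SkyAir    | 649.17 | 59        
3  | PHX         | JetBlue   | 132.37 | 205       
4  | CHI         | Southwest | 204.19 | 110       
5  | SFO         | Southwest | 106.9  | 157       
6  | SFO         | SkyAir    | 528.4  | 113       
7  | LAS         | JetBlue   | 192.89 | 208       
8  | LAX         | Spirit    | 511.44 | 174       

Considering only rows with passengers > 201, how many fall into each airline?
SELECT airline, COUNT(*)
FROM flights
WHERE passengers > 201
GROUP BY airline

Note: WHERE filters rows before grouping.

Result:
  Frontier: 1
  JetBlue: 2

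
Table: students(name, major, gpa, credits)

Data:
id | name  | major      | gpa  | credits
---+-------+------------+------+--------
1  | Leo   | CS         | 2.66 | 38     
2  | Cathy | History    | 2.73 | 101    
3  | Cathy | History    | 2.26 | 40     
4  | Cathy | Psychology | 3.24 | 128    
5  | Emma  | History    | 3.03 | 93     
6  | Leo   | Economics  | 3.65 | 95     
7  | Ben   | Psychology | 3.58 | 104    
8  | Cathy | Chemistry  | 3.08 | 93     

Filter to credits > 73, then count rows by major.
SELECT major, COUNT(*)
FROM students
WHERE credits > 73
GROUP BY major

Note: WHERE filters rows before grouping.

Result:
  Chemistry: 1
  Economics: 1
  History: 2
  Psychology: 2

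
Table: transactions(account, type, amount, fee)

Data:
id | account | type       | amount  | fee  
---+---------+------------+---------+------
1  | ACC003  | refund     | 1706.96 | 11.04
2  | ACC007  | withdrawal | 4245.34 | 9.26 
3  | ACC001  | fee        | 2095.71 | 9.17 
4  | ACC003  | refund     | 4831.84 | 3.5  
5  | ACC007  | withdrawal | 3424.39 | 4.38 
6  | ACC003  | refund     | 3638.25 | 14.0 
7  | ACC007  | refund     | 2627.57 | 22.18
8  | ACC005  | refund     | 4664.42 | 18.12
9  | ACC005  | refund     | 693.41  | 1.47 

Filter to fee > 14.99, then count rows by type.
SELECT type, COUNT(*)
FROM transactions
WHERE fee > 14.99
GROUP BY type

Note: WHERE filters rows before grouping.

Result:
  refund: 2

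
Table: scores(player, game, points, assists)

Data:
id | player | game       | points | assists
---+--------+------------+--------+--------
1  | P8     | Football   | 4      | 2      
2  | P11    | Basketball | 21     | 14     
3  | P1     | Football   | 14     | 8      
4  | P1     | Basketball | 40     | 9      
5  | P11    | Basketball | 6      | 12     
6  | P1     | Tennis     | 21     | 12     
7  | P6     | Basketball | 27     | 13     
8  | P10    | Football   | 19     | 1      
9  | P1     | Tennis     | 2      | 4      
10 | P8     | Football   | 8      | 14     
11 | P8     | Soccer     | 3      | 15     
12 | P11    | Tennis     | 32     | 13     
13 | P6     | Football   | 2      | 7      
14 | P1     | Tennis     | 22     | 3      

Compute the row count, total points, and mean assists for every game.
SELECT game,
       COUNT(*) as cnt,
       SUM(points) as total_points,
       AVG(assists) as avg_assists
FROM scores
GROUP BY game

Result:
  Basketball: 4 records, 94 total points, 12.00 avg assists
  Football: 5 records, 47 total points, 6.40 avg assists
  Soccer: 1 records, 3 total points, 15.00 avg assists
  Tennis: 4 records, 77 total points, 8.00 avg assists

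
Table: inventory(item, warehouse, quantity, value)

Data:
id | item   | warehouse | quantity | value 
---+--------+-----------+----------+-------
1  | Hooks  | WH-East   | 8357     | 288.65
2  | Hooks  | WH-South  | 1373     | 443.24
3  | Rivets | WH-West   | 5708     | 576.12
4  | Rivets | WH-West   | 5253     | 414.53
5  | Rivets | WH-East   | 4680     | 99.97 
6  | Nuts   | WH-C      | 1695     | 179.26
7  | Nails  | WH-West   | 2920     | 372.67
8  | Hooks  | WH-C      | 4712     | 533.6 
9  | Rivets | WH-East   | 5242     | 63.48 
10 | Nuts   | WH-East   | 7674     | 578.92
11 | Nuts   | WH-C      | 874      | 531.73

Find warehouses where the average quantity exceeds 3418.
SELECT warehouse, AVG(quantity)
FROM inventory
GROUP BY warehouse
HAVING AVG(quantity) > 3418

Result:
  WH-East: avg=6488.25
  WH-West: avg=4627.00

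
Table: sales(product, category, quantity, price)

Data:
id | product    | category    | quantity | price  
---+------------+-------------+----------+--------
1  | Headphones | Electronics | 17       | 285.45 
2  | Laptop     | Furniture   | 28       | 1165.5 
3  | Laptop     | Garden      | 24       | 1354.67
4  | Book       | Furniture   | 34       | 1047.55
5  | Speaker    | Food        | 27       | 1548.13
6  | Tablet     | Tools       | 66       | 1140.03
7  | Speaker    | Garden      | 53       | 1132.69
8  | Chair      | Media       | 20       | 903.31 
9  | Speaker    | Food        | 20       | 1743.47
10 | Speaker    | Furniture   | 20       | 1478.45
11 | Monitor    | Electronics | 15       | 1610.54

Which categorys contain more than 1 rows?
SELECT category, COUNT(*) as cnt
FROM sales
GROUP BY category
HAVING COUNT(*) > 1

Result:
  Electronics: 2
  Food: 2
  Furniture: 3
  Garden: 2

Note: HAVING filters groups after aggregation, WHERE filters rows before.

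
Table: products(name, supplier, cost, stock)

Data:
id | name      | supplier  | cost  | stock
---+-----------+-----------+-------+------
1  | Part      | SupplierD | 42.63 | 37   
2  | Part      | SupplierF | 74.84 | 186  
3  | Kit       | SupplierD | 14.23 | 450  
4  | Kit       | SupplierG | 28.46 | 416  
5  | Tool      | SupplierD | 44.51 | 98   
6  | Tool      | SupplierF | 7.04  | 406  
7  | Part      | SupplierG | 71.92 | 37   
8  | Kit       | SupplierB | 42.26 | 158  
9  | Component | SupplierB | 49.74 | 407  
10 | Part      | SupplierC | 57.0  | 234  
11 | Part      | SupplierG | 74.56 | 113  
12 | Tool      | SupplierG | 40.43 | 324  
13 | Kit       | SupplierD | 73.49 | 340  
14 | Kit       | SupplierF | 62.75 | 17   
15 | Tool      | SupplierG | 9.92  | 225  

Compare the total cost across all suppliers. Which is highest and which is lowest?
SELECT supplier, SUM(cost)
FROM products
GROUP BY supplier
ORDER BY SUM(cost)

All groups:
  SupplierC: 57.00
  SupplierB: 92.00
  SupplierF: 144.63
  SupplierD: 174.86
  SupplierG: 225.29

Highest: SupplierG (225.29)
Lowest: SupplierC (57.00)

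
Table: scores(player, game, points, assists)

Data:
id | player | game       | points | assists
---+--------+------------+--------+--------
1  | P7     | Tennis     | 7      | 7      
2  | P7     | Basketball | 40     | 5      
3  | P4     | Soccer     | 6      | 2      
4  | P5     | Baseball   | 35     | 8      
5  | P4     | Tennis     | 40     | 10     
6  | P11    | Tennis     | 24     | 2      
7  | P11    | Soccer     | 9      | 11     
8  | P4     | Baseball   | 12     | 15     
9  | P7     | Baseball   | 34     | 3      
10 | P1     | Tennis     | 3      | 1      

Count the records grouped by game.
SELECT game, COUNT(*) as count
FROM scores
GROUP BY game

Result:
  Baseball: 3
  Basketball: 1
  Soccer: 2
  Tennis: 4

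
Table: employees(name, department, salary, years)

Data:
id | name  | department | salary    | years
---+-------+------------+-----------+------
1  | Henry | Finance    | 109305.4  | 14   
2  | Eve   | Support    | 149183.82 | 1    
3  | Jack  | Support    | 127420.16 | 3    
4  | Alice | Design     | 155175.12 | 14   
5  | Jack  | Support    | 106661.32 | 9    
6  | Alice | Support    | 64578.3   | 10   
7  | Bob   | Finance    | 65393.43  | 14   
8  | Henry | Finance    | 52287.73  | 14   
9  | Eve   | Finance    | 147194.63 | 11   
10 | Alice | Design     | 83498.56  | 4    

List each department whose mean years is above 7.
SELECT department, AVG(years)
FROM employees
GROUP BY department
HAVING AVG(years) > 7

Result:
  Design: avg=9.00
  Finance: avg=13.25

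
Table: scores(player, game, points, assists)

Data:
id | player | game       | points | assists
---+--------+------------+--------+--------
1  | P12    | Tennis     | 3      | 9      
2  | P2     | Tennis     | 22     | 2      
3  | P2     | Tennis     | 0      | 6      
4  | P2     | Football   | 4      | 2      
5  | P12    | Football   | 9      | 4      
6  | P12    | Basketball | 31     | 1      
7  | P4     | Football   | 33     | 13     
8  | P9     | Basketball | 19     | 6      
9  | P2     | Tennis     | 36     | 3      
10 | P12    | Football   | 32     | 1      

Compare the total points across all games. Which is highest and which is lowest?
SELECT game, SUM(points)
FROM scores
GROUP BY game
ORDER BY SUM(points)

All groups:
  Basketball: 50
  Tennis: 61
  Football: 78

Highest: Football (78)
Lowest: Basketball (50)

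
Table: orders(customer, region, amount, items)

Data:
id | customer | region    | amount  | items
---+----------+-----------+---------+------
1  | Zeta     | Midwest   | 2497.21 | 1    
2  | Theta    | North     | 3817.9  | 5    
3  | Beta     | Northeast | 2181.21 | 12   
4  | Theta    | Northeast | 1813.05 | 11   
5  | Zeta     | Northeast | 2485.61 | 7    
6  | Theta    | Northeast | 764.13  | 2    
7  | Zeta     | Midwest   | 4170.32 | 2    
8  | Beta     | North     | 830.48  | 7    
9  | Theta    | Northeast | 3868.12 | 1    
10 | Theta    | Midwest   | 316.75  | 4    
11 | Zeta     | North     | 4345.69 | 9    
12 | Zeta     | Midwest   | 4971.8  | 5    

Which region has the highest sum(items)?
SELECT region, SUM(items) as val
FROM orders
GROUP BY region
ORDER BY val DESC
LIMIT 1

Result: Northeast with sum(items) = 33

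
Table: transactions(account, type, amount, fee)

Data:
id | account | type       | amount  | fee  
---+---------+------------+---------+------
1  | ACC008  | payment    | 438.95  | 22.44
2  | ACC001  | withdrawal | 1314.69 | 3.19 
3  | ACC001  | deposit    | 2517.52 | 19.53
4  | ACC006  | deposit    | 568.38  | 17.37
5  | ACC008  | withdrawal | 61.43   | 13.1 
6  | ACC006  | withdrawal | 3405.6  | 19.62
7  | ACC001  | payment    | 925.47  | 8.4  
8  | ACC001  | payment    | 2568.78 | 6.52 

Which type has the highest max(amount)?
SELECT type, MAX(amount) as val
FROM transactions
GROUP BY type
ORDER BY val DESC
LIMIT 1

Result: withdrawal with max(amount) = 3405.60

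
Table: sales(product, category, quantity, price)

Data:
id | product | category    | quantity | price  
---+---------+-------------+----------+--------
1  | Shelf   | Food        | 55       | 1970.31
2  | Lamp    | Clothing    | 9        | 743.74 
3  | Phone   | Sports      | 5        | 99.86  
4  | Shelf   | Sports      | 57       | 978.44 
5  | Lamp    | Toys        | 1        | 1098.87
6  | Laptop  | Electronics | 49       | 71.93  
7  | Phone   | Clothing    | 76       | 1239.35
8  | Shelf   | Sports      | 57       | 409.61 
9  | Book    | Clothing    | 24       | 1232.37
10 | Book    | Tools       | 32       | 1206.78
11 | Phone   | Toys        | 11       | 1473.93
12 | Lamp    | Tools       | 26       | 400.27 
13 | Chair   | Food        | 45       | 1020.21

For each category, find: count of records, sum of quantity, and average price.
SELECT category,
       COUNT(*) as cnt,
       SUM(quantity) as total_quantity,
       AVG(price) as avg_price
FROM sales
GROUP BY category

Result:
  Clothing: 3 records, 109 total quantity, 1071.82 avg price
  Electronics: 1 records, 49 total quantity, 71.93 avg price
  Food: 2 records, 100 total quantity, 1495.26 avg price
  Sports: 3 records, 119 total quantity, 495.97 avg price
  Tools: 2 records, 58 total quantity, 803.53 avg price
  Toys: 2 records, 12 total quantity, 1286.40 avg price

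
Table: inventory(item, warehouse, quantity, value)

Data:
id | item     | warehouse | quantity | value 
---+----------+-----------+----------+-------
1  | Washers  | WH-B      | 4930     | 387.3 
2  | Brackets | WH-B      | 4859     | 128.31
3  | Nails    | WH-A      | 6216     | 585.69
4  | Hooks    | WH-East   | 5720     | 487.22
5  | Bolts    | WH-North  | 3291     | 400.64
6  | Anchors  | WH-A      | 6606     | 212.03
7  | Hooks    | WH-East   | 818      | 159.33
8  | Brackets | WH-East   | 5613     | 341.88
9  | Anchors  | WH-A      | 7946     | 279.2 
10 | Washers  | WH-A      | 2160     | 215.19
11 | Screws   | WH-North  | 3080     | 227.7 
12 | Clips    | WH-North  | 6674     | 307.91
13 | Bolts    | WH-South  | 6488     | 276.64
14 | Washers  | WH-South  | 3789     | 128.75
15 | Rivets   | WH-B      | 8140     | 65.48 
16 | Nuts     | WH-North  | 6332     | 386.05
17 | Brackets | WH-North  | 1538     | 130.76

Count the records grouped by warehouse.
SELECT warehouse, COUNT(*) as count
FROM inventory
GROUP BY warehouse

Result:
  WH-A: 4
  WH-B: 3
  WH-East: 3
  WH-North: 5
  WH-South: 2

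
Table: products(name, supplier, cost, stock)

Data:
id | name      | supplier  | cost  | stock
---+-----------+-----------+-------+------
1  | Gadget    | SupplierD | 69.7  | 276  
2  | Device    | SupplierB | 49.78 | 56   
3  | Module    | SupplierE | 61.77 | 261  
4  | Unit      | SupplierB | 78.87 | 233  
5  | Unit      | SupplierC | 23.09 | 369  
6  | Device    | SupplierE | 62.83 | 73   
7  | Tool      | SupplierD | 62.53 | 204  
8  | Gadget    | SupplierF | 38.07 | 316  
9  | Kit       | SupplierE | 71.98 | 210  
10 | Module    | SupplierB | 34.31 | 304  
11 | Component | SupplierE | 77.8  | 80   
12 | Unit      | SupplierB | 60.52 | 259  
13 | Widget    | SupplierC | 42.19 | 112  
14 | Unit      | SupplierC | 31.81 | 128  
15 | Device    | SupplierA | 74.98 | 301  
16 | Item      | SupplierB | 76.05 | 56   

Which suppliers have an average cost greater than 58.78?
SELECT supplier, AVG(cost)
FROM products
GROUP BY supplier
HAVING AVG(cost) > 58.78

Result:
  SupplierA: avg=74.98
  SupplierB: avg=59.91
  SupplierD: avg=66.12
  SupplierE: avg=68.60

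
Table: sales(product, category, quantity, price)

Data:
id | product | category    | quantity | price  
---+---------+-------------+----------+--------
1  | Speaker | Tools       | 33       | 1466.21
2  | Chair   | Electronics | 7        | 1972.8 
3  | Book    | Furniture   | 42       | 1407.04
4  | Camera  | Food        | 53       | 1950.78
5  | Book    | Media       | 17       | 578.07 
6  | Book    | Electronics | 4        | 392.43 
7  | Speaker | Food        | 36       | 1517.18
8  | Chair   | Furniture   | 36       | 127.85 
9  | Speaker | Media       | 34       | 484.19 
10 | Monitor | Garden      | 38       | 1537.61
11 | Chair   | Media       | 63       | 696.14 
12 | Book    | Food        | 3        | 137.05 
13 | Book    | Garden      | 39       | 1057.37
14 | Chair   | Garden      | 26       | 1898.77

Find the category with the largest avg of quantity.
SELECT category, AVG(quantity) as val
FROM sales
GROUP BY category
ORDER BY val DESC
LIMIT 1

Result: Furniture with avg(quantity) = 39.00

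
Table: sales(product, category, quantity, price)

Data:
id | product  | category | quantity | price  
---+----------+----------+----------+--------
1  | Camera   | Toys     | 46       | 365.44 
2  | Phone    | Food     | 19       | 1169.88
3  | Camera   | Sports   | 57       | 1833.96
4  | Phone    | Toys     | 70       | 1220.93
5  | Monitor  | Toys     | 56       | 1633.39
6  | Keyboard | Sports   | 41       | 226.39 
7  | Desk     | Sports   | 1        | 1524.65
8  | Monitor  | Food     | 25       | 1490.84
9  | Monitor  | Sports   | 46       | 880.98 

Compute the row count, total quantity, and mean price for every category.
SELECT category,
       COUNT(*) as cnt,
       SUM(quantity) as total_quantity,
       AVG(price) as avg_price
FROM sales
GROUP BY category

Result:
  Food: 2 records, 44 total quantity, 1330.36 avg price
  Sports: 4 records, 145 total quantity, 1116.50 avg price
  Toys: 3 records, 172 total quantity, 1073.25 avg price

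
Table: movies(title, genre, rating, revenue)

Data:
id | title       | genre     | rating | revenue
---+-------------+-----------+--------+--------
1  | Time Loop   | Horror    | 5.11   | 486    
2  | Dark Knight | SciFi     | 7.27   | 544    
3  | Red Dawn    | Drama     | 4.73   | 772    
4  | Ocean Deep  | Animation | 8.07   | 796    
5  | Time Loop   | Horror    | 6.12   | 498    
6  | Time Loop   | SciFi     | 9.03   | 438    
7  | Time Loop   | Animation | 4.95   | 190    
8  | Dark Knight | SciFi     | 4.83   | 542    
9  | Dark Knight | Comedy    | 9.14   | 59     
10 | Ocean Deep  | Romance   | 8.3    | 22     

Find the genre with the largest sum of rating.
SELECT genre, SUM(rating) as val
FROM movies
GROUP BY genre
ORDER BY val DESC
LIMIT 1

Result: SciFi with sum(rating) = 21.13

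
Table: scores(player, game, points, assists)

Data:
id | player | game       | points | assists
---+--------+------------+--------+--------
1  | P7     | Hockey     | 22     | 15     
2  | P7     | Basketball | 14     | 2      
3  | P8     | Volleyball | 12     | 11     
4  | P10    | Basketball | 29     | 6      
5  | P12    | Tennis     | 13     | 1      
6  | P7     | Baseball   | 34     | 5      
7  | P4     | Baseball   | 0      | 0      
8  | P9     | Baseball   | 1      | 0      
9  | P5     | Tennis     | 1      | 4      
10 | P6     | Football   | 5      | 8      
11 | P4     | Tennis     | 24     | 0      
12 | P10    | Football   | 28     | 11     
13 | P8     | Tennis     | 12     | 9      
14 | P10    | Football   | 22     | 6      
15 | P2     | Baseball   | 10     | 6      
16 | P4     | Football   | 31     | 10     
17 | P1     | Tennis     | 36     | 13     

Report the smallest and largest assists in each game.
SELECT game, MIN(assists), MAX(assists)
FROM scores
GROUP BY game

Result:
  Baseball: min=0, max=6
  Basketball: min=2, max=6
  Football: min=6, max=11
  Hockey: min=15, max=15
  Tennis: min=0, max=13
  Volleyball: min=11, max=11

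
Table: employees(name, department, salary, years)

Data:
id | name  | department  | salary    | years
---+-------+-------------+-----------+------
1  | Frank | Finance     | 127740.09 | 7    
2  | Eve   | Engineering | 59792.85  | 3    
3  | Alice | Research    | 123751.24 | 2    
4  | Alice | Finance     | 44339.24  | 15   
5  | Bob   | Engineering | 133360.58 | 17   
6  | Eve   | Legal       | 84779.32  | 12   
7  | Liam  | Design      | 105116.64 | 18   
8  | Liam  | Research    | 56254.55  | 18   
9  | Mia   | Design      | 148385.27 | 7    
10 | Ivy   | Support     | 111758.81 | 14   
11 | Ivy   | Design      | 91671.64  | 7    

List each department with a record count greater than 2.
SELECT department, COUNT(*) as cnt
FROM employees
GROUP BY department
HAVING COUNT(*) > 2

Result:
  Design: 3

Note: HAVING filters groups after aggregation, WHERE filters rows before.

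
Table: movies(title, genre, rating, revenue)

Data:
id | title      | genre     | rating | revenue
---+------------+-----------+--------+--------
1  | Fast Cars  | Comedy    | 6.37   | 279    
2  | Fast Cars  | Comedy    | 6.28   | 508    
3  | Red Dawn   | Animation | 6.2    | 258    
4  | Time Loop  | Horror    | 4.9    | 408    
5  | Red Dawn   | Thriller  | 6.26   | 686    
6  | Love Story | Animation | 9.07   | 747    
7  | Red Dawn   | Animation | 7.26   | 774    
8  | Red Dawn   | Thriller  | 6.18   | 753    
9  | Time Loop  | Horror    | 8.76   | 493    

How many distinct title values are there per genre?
SELECT genre, COUNT(DISTINCT title)
FROM movies
GROUP BY genre

Result:
  Animation: 2 distinct
  Comedy: 1 distinct
  Horror: 1 distinct
  Thriller: 1 distinct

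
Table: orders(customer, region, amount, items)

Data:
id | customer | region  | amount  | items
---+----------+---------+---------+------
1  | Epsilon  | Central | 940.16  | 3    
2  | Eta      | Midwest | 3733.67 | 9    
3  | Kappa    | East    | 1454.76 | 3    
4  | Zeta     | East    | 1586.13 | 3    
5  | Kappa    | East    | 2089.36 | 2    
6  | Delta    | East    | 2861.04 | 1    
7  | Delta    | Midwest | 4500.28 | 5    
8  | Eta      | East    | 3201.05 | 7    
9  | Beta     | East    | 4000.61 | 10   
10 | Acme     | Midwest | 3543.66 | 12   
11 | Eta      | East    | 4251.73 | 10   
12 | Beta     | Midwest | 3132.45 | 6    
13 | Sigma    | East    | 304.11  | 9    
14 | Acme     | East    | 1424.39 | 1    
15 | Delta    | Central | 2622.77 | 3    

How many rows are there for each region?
SELECT region, COUNT(*) as count
FROM orders
GROUP BY region

Result:
  Central: 2
  East: 9
  Midwest: 4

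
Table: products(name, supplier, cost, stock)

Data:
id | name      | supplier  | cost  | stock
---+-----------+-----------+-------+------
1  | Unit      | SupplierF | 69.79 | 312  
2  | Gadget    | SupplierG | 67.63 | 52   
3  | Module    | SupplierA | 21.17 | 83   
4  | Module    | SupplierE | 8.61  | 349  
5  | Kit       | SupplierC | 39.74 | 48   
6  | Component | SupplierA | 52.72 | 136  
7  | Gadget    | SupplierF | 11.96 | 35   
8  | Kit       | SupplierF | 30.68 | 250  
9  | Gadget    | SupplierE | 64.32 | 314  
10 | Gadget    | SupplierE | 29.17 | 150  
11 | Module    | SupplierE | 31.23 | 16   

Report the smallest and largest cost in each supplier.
SELECT supplier, MIN(cost), MAX(cost)
FROM products
GROUP BY supplier

Result:
  SupplierA: min=21.17, max=52.72
  SupplierC: min=39.74, max=39.74
  SupplierE: min=8.61, max=64.32
  SupplierF: min=11.96, max=69.79
  SupplierG: min=67.63, max=67.63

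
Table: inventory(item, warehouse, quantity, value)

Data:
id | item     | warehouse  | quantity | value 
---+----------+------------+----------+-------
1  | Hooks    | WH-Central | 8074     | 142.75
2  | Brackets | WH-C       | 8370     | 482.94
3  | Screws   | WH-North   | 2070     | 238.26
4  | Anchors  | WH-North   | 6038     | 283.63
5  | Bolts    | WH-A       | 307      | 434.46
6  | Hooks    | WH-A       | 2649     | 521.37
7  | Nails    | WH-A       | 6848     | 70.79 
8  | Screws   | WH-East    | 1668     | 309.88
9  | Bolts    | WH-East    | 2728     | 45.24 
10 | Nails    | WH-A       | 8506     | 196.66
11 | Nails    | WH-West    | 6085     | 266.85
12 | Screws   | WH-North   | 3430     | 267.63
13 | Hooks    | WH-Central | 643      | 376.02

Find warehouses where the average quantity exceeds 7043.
SELECT warehouse, AVG(quantity)
FROM inventory
GROUP BY warehouse
HAVING AVG(quantity) > 7043

Result:
  WH-C: avg=8370.00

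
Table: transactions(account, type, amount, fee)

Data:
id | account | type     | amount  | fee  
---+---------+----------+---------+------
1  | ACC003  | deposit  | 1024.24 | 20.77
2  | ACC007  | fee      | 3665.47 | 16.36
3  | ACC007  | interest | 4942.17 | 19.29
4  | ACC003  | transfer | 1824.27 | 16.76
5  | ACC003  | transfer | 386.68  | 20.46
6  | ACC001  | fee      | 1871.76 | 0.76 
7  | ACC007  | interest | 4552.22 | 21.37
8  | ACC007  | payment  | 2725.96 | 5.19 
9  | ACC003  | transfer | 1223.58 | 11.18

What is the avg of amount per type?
SELECT type, AVG(amount) as result
FROM transactions
GROUP BY type

Result:
  deposit: 1024.24
  fee: 2768.62
  interest: 4747.20
  payment: 2725.96
  transfer: 1144.84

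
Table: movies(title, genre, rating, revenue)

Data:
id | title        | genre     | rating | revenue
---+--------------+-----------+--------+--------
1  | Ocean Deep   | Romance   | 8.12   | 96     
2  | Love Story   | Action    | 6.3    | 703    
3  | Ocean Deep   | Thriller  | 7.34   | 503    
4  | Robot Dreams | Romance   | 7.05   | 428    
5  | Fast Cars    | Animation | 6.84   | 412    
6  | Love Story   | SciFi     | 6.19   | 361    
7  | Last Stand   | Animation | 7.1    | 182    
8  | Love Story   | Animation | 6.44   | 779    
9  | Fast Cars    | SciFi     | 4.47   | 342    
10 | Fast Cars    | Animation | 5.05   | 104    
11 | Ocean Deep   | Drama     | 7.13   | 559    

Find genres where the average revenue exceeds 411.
SELECT genre, AVG(revenue)
FROM movies
GROUP BY genre
HAVING AVG(revenue) > 411

Result:
  Action: avg=703.00
  Drama: avg=559.00
  Thriller: avg=503.00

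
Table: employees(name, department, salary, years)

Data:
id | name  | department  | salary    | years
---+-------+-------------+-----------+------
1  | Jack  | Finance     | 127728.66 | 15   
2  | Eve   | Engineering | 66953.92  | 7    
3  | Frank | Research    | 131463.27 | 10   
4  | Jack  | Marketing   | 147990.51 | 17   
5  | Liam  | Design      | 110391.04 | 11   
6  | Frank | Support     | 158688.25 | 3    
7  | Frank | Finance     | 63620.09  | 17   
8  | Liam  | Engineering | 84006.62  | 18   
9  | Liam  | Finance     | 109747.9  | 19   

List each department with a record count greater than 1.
SELECT department, COUNT(*) as cnt
FROM employees
GROUP BY department
HAVING COUNT(*) > 1

Result:
  Engineering: 2
  Finance: 3

Note: HAVING filters groups after aggregation, WHERE filters rows before.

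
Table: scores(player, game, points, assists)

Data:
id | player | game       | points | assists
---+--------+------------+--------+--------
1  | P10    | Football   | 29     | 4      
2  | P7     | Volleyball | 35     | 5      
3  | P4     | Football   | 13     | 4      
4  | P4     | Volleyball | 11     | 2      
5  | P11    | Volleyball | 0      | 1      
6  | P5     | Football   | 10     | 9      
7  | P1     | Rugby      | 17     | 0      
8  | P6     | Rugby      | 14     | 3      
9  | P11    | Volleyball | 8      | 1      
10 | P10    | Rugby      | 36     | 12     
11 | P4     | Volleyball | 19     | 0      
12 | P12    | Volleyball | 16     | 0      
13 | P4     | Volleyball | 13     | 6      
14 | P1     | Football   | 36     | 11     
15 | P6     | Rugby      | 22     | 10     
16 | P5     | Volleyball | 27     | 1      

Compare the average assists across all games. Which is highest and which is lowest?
SELECT game, AVG(assists)
FROM scores
GROUP BY game
ORDER BY AVG(assists)

All groups:
  Volleyball: 2.00
  Rugby: 6.25
  Football: 7.00

Highest: Football (7.00)
Lowest: Volleyball (2.00)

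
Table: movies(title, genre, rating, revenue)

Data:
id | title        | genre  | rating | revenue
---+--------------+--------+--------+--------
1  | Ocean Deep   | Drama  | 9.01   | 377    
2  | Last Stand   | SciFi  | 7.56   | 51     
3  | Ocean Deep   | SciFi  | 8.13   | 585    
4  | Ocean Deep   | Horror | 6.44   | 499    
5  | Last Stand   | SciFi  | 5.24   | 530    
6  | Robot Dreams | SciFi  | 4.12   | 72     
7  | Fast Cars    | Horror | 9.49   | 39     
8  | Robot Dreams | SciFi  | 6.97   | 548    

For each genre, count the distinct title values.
SELECT genre, COUNT(DISTINCT title)
FROM movies
GROUP BY genre

Result:
  Drama: 1 distinct
  Horror: 2 distinct
  SciFi: 3 distinct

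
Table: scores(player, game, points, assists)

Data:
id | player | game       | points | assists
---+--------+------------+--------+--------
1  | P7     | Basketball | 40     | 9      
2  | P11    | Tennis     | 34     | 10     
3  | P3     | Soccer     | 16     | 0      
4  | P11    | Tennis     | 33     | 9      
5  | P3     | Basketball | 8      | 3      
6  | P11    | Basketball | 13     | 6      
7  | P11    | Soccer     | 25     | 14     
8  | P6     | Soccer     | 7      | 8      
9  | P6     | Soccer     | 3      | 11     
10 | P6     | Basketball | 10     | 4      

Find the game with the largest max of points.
SELECT game, MAX(points) as val
FROM scores
GROUP BY game
ORDER BY val DESC
LIMIT 1

Result: Basketball with max(points) = 40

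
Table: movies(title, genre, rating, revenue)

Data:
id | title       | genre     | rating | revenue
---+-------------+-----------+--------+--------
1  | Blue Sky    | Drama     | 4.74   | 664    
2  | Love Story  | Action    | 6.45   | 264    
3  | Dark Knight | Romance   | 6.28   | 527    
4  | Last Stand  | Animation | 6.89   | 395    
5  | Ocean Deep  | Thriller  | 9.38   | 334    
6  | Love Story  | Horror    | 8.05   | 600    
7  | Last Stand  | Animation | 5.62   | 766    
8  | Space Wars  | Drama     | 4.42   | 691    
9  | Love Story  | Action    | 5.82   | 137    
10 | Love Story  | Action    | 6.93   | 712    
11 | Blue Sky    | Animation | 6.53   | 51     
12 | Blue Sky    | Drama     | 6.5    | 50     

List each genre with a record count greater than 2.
SELECT genre, COUNT(*) as cnt
FROM movies
GROUP BY genre
HAVING COUNT(*) > 2

Result:
  Action: 3
  Animation: 3
  Drama: 3

Note: HAVING filters groups after aggregation, WHERE filters rows before.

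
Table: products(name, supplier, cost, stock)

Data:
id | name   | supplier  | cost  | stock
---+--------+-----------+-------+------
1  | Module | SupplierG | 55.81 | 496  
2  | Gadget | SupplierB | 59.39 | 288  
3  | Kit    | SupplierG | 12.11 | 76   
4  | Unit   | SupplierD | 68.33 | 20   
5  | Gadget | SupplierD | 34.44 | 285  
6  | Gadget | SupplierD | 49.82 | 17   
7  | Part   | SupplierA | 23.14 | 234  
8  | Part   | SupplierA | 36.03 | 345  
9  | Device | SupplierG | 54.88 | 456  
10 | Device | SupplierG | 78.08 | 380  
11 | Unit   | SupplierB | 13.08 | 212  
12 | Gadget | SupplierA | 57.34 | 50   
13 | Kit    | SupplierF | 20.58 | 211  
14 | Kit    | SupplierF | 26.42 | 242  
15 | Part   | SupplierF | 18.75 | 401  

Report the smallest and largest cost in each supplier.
SELECT supplier, MIN(cost), MAX(cost)
FROM products
GROUP BY supplier

Result:
  SupplierA: min=23.14, max=57.34
  SupplierB: min=13.08, max=59.39
  SupplierD: min=34.44, max=68.33
  SupplierF: min=18.75, max=26.42
  SupplierG: min=12.11, max=78.08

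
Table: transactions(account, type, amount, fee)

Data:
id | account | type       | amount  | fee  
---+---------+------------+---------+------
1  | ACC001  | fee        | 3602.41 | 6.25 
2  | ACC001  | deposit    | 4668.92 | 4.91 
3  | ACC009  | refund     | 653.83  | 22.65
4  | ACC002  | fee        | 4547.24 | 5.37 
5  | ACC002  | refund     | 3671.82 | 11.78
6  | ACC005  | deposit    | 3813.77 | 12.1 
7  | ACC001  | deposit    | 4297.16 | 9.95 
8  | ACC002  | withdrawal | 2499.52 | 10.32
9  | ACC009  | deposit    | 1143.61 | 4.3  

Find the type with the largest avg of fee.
SELECT type, AVG(fee) as val
FROM transactions
GROUP BY type
ORDER BY val DESC
LIMIT 1

Result: refund with avg(fee) = 17.22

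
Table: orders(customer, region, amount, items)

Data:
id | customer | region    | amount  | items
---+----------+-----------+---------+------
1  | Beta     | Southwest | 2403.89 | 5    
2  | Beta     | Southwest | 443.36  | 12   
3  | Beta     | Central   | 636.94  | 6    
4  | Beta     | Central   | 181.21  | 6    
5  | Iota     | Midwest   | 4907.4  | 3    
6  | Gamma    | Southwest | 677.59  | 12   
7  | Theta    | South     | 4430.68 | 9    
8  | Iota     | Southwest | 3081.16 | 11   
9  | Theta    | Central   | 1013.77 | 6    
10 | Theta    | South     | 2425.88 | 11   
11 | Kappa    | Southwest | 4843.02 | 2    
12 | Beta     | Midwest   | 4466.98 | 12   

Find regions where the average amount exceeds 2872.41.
SELECT region, AVG(amount)
FROM orders
GROUP BY region
HAVING AVG(amount) > 2872.41

Result:
  Midwest: avg=4687.19
  South: avg=3428.28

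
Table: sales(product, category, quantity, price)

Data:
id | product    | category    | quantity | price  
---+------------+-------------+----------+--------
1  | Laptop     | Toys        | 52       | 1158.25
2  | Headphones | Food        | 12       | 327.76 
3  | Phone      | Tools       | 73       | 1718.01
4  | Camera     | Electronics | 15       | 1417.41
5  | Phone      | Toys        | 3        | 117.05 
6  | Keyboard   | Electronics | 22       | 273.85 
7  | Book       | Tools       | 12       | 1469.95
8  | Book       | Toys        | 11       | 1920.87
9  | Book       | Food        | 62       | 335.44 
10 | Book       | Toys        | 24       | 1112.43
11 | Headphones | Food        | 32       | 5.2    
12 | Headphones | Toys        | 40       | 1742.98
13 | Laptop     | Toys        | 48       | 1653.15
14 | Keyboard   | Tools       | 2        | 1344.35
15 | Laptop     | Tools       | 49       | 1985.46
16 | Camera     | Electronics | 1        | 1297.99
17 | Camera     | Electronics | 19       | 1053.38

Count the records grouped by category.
SELECT category, COUNT(*) as count
FROM sales
GROUP BY category

Result:
  Electronics: 4
  Food: 3
  Tools: 4
  Toys: 6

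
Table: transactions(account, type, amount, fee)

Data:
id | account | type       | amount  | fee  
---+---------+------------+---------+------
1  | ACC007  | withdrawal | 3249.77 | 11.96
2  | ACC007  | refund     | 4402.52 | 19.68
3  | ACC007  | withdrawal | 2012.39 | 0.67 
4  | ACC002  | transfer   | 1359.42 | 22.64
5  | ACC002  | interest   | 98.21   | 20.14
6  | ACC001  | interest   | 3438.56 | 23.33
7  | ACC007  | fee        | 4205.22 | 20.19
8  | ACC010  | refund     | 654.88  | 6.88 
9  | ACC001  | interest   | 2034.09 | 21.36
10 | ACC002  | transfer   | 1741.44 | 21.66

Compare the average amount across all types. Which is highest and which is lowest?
SELECT type, AVG(amount)
FROM transactions
GROUP BY type
ORDER BY AVG(amount)

All groups:
  transfer: 1550.43
  interest: 1856.95
  refund: 2528.70
  withdrawal: 2631.08
  fee: 4205.22

Highest: fee (4205.22)
Lowest: transfer (1550.43)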